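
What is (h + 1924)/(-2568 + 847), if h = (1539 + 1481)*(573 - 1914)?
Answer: 4047896/1721 ≈ 2352.1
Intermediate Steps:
h = -4049820 (h = 3020*(-1341) = -4049820)
(h + 1924)/(-2568 + 847) = (-4049820 + 1924)/(-2568 + 847) = -4047896/(-1721) = -4047896*(-1/1721) = 4047896/1721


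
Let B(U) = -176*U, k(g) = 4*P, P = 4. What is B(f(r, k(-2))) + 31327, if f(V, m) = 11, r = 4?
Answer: 29391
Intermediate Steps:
k(g) = 16 (k(g) = 4*4 = 16)
B(f(r, k(-2))) + 31327 = -176*11 + 31327 = -1936 + 31327 = 29391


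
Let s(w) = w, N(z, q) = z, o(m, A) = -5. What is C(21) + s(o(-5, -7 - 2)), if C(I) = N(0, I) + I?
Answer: 16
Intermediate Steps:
C(I) = I (C(I) = 0 + I = I)
C(21) + s(o(-5, -7 - 2)) = 21 - 5 = 16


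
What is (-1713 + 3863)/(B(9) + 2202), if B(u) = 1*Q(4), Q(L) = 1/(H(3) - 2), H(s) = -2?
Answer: 8600/8807 ≈ 0.97650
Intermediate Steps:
Q(L) = -1/4 (Q(L) = 1/(-2 - 2) = 1/(-4) = -1/4)
B(u) = -1/4 (B(u) = 1*(-1/4) = -1/4)
(-1713 + 3863)/(B(9) + 2202) = (-1713 + 3863)/(-1/4 + 2202) = 2150/(8807/4) = 2150*(4/8807) = 8600/8807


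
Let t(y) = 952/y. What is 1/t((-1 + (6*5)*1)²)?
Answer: 841/952 ≈ 0.88340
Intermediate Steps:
1/t((-1 + (6*5)*1)²) = 1/(952/((-1 + (6*5)*1)²)) = 1/(952/((-1 + 30*1)²)) = 1/(952/((-1 + 30)²)) = 1/(952/(29²)) = 1/(952/841) = 841/952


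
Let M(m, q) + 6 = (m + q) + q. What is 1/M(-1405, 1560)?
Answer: 1/1709 ≈ 0.00058514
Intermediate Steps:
M(m, q) = -6 + m + 2*q (M(m, q) = -6 + ((m + q) + q) = -6 + (m + 2*q) = -6 + m + 2*q)
1/M(-1405, 1560) = 1/(-6 - 1405 + 2*1560) = 1/(-6 - 1405 + 3120) = 1/1709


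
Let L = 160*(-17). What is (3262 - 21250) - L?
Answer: -15268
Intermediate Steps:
L = -2720
(3262 - 21250) - L = (3262 - 21250) - 1*(-2720) = -17988 + 2720 = -15268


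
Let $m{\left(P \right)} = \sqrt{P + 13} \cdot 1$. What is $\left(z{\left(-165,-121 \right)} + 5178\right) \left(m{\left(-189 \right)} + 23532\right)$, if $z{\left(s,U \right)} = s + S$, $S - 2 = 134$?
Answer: $121166268 + 20596 i \sqrt{11} \approx 1.2117 \cdot 10^{8} + 68309.0 i$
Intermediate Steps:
$S = 136$ ($S = 2 + 134 = 136$)
$m{\left(P \right)} = \sqrt{13 + P}$ ($m{\left(P \right)} = \sqrt{13 + P} 1 = \sqrt{13 + P}$)
$z{\left(s,U \right)} = 136 + s$ ($z{\left(s,U \right)} = s + 136 = 136 + s$)
$\left(z{\left(-165,-121 \right)} + 5178\right) \left(m{\left(-189 \right)} + 23532\right) = \left(\left(136 - 165\right) + 5178\right) \left(\sqrt{13 - 189} + 23532\right) = \left(-29 + 5178\right) \left(\sqrt{-176} + 23532\right) = 5149 \left(4 i \sqrt{11} + 23532\right) = 5149 \left(23532 + 4 i \sqrt{11}\right) = 121166268 + 20596 i \sqrt{11}$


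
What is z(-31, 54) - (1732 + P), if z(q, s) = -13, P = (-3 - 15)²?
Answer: -2069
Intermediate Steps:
P = 324 (P = (-18)² = 324)
z(-31, 54) - (1732 + P) = -13 - (1732 + 324) = -13 - 1*2056 = -13 - 2056 = -2069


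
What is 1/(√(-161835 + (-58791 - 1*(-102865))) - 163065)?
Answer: -23295/3798615998 - I*√117761/26590311986 ≈ -6.1325e-6 - 1.2906e-8*I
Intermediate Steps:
1/(√(-161835 + (-58791 - 1*(-102865))) - 163065) = 1/(√(-161835 + (-58791 + 102865)) - 163065) = 1/(√(-161835 + 44074) - 163065) = 1/(√(-117761) - 163065) = 1/(I*√117761 - 163065) = 1/(-163065 + I*√117761)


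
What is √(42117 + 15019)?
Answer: 4*√3571 ≈ 239.03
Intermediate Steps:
√(42117 + 15019) = √57136 = 4*√3571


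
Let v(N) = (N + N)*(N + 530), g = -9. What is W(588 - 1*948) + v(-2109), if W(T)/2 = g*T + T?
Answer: 6665982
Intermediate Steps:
v(N) = 2*N*(530 + N) (v(N) = (2*N)*(530 + N) = 2*N*(530 + N))
W(T) = -16*T (W(T) = 2*(-9*T + T) = 2*(-8*T) = -16*T)
W(588 - 1*948) + v(-2109) = -16*(588 - 1*948) + 2*(-2109)*(530 - 2109) = -16*(588 - 948) + 2*(-2109)*(-1579) = -16*(-360) + 6660222 = 5760 + 6660222 = 6665982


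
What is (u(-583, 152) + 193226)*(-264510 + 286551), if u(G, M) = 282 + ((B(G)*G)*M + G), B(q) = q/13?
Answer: 1193986383273/13 ≈ 9.1845e+10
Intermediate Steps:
B(q) = q/13 (B(q) = q*(1/13) = q/13)
u(G, M) = 282 + G + M*G²/13 (u(G, M) = 282 + (((G/13)*G)*M + G) = 282 + ((G²/13)*M + G) = 282 + (M*G²/13 + G) = 282 + (G + M*G²/13) = 282 + G + M*G²/13)
(u(-583, 152) + 193226)*(-264510 + 286551) = ((282 - 583 + (1/13)*152*(-583)²) + 193226)*(-264510 + 286551) = ((282 - 583 + (1/13)*152*339889) + 193226)*22041 = ((282 - 583 + 51663128/13) + 193226)*22041 = (51659215/13 + 193226)*22041 = (54171153/13)*22041 = 1193986383273/13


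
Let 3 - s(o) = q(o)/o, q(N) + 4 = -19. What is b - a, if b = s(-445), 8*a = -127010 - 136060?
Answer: 58538323/1780 ≈ 32887.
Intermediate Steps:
q(N) = -23 (q(N) = -4 - 19 = -23)
a = -131535/4 (a = (-127010 - 136060)/8 = (1/8)*(-263070) = -131535/4 ≈ -32884.)
s(o) = 3 + 23/o (s(o) = 3 - (-23)/o = 3 + 23/o)
b = 1312/445 (b = 3 + 23/(-445) = 3 + 23*(-1/445) = 3 - 23/445 = 1312/445 ≈ 2.9483)
b - a = 1312/445 - 1*(-131535/4) = 1312/445 + 131535/4 = 58538323/1780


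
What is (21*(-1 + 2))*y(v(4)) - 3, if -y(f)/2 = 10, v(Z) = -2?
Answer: -423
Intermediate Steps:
y(f) = -20 (y(f) = -2*10 = -20)
(21*(-1 + 2))*y(v(4)) - 3 = (21*(-1 + 2))*(-20) - 3 = (21*1)*(-20) - 3 = 21*(-20) - 3 = -420 - 3 = -423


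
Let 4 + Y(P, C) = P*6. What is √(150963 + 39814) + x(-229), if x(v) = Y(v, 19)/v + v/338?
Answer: 413323/77402 + √190777 ≈ 442.12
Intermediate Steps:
Y(P, C) = -4 + 6*P (Y(P, C) = -4 + P*6 = -4 + 6*P)
x(v) = v/338 + (-4 + 6*v)/v (x(v) = (-4 + 6*v)/v + v/338 = v/338 + (-4 + 6*v)/v)
√(150963 + 39814) + x(-229) = √(150963 + 39814) + (6 - 4/(-229) + (1/338)*(-229)) = √190777 + (6 - 4*(-1/229) - 229/338) = √190777 + (6 + 4/229 - 229/338) = √190777 + 413323/77402 = 413323/77402 + √190777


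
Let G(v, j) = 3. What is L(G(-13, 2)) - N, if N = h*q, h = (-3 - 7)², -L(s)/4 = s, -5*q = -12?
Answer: -252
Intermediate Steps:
q = 12/5 (q = -⅕*(-12) = 12/5 ≈ 2.4000)
L(s) = -4*s
h = 100 (h = (-10)² = 100)
N = 240 (N = 100*(12/5) = 240)
L(G(-13, 2)) - N = -4*3 - 1*240 = -12 - 240 = -252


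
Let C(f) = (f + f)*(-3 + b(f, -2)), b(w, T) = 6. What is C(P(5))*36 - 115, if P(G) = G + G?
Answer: 2045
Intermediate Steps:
P(G) = 2*G
C(f) = 6*f (C(f) = (f + f)*(-3 + 6) = (2*f)*3 = 6*f)
C(P(5))*36 - 115 = (6*(2*5))*36 - 115 = (6*10)*36 - 115 = 60*36 - 115 = 2160 - 115 = 2045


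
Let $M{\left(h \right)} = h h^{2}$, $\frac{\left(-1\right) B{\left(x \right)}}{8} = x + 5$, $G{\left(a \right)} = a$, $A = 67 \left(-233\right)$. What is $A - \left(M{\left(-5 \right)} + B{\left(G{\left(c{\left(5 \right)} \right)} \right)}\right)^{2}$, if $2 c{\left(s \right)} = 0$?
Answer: $-42836$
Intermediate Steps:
$c{\left(s \right)} = 0$ ($c{\left(s \right)} = \frac{1}{2} \cdot 0 = 0$)
$A = -15611$
$B{\left(x \right)} = -40 - 8 x$ ($B{\left(x \right)} = - 8 \left(x + 5\right) = - 8 \left(5 + x\right) = -40 - 8 x$)
$M{\left(h \right)} = h^{3}$
$A - \left(M{\left(-5 \right)} + B{\left(G{\left(c{\left(5 \right)} \right)} \right)}\right)^{2} = -15611 - \left(\left(-5\right)^{3} - 40\right)^{2} = -15611 - \left(-125 + \left(-40 + 0\right)\right)^{2} = -15611 - \left(-125 - 40\right)^{2} = -15611 - \left(-165\right)^{2} = -15611 - 27225 = -42836$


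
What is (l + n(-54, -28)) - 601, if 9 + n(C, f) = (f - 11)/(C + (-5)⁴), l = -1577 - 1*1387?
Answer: -2040793/571 ≈ -3574.1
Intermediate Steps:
l = -2964 (l = -1577 - 1387 = -2964)
n(C, f) = -9 + (-11 + f)/(625 + C) (n(C, f) = -9 + (f - 11)/(C + (-5)⁴) = -9 + (-11 + f)/(C + 625) = -9 + (-11 + f)/(625 + C))
(l + n(-54, -28)) - 601 = (-2964 + (-5636 - 28 - 9*(-54))/(625 - 54)) - 601 = (-2964 + (-5636 - 28 + 486)/571) - 601 = (-2964 + (1/571)*(-5178)) - 601 = (-2964 - 5178/571) - 601 = -1697622/571 - 601 = -2040793/571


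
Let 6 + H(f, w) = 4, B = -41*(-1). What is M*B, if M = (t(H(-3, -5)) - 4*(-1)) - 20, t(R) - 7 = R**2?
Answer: -205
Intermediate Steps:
B = 41
H(f, w) = -2 (H(f, w) = -6 + 4 = -2)
t(R) = 7 + R**2
M = -5 (M = ((7 + (-2)**2) - 4*(-1)) - 20 = ((7 + 4) + 4) - 20 = (11 + 4) - 20 = 15 - 20 = -5)
M*B = -5*41 = -205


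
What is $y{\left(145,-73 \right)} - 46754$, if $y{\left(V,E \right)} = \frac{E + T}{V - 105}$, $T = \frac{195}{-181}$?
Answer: $- \frac{42314046}{905} \approx -46756.0$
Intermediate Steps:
$T = - \frac{195}{181}$ ($T = 195 \left(- \frac{1}{181}\right) = - \frac{195}{181} \approx -1.0773$)
$y{\left(V,E \right)} = \frac{- \frac{195}{181} + E}{-105 + V}$ ($y{\left(V,E \right)} = \frac{E - \frac{195}{181}}{V - 105} = \frac{- \frac{195}{181} + E}{-105 + V}$)
$y{\left(145,-73 \right)} - 46754 = \frac{- \frac{195}{181} - 73}{-105 + 145} - 46754 = \frac{1}{40} \left(- \frac{13408}{181}\right) - 46754 = - \frac{1676}{905} - 46754 = - \frac{42314046}{905}$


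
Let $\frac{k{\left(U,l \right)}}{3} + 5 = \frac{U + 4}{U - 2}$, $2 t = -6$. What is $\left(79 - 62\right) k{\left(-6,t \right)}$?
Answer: $- \frac{969}{4} \approx -242.25$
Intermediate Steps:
$t = -3$ ($t = \frac{1}{2} \left(-6\right) = -3$)
$k{\left(U,l \right)} = -15 + \frac{3 \left(4 + U\right)}{-2 + U}$ ($k{\left(U,l \right)} = -15 + 3 \frac{U + 4}{U - 2} = -15 + 3 \frac{4 + U}{-2 + U} = -15 + \frac{3 \left(4 + U\right)}{-2 + U}$)
$\left(79 - 62\right) k{\left(-6,t \right)} = \left(79 - 62\right) \frac{6 \left(7 - -12\right)}{-2 - 6} = 17 \frac{6 \left(7 + 12\right)}{-8} = 17 \cdot 6 \left(- \frac{1}{8}\right) 19 = 17 \left(- \frac{57}{4}\right) = - \frac{969}{4}$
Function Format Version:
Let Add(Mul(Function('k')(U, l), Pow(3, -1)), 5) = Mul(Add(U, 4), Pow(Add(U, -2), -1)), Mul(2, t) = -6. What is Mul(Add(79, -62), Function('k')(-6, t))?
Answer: Rational(-969, 4) ≈ -242.25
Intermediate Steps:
t = -3 (t = Mul(Rational(1, 2), -6) = -3)
Function('k')(U, l) = Add(-15, Mul(3, Pow(Add(-2, U), -1), Add(4, U))) (Function('k')(U, l) = Add(-15, Mul(3, Mul(Add(U, 4), Pow(Add(U, -2), -1)))) = Add(-15, Mul(3, Mul(Add(4, U), Pow(Add(-2, U), -1)))) = Add(-15, Mul(3, Mul(Pow(Add(-2, U), -1), Add(4, U)))) = Add(-15, Mul(3, Pow(Add(-2, U), -1), Add(4, U))))
Mul(Add(79, -62), Function('k')(-6, t)) = Mul(Add(79, -62), Mul(6, Pow(Add(-2, -6), -1), Add(7, Mul(-2, -6)))) = Mul(17, Mul(6, Pow(-8, -1), Add(7, 12))) = Mul(17, Mul(6, Rational(-1, 8), 19)) = Mul(17, Rational(-57, 4)) = Rational(-969, 4)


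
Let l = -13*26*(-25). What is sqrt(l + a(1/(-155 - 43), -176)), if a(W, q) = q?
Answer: sqrt(8274) ≈ 90.962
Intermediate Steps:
l = 8450 (l = -338*(-25) = 8450)
sqrt(l + a(1/(-155 - 43), -176)) = sqrt(8450 - 176) = sqrt(8274)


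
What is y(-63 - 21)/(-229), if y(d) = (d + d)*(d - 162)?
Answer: -41328/229 ≈ -180.47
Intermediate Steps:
y(d) = 2*d*(-162 + d) (y(d) = (2*d)*(-162 + d) = 2*d*(-162 + d))
y(-63 - 21)/(-229) = (2*(-63 - 21)*(-162 + (-63 - 21)))/(-229) = (2*(-84)*(-162 - 84))*(-1/229) = (2*(-84)*(-246))*(-1/229) = 41328*(-1/229) = -41328/229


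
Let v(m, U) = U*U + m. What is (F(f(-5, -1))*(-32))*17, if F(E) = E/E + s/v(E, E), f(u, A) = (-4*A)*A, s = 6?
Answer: -816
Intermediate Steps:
v(m, U) = m + U² (v(m, U) = U² + m = m + U²)
f(u, A) = -4*A²
F(E) = 1 + 6/(E + E²) (F(E) = E/E + 6/(E + E²) = 1 + 6/(E + E²))
(F(f(-5, -1))*(-32))*17 = (((6 - 4*(-1)² + (-4*(-1)²)²)/(((-4*(-1)²))*(1 - 4*(-1)²)))*(-32))*17 = (((6 - 4*1 + (-4*1)²)/(((-4*1))*(1 - 4*1)))*(-32))*17 = (((6 - 4 + (-4)²)/((-4)*(1 - 4)))*(-32))*17 = (-¼*(6 - 4 + 16)/(-3)*(-32))*17 = (-¼*(-⅓)*18*(-32))*17 = ((3/2)*(-32))*17 = -48*17 = -816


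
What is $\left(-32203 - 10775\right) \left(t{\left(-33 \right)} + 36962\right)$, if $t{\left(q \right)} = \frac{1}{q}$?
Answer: $- \frac{17474066870}{11} \approx -1.5886 \cdot 10^{9}$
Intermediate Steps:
$\left(-32203 - 10775\right) \left(t{\left(-33 \right)} + 36962\right) = \left(-32203 - 10775\right) \left(\frac{1}{-33} + 36962\right) = - 42978 \left(- \frac{1}{33} + 36962\right) = \left(-42978\right) \frac{1219745}{33} = - \frac{17474066870}{11}$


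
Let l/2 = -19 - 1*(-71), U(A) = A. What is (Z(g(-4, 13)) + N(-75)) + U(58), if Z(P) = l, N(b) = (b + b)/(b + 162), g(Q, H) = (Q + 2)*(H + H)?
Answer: 4648/29 ≈ 160.28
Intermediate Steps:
g(Q, H) = 2*H*(2 + Q) (g(Q, H) = (2 + Q)*(2*H) = 2*H*(2 + Q))
N(b) = 2*b/(162 + b) (N(b) = (2*b)/(162 + b) = 2*b/(162 + b))
l = 104 (l = 2*(-19 - 1*(-71)) = 2*(-19 + 71) = 2*52 = 104)
Z(P) = 104
(Z(g(-4, 13)) + N(-75)) + U(58) = (104 + 2*(-75)/(162 - 75)) + 58 = (104 + 2*(-75)/87) + 58 = (104 + 2*(-75)*(1/87)) + 58 = (104 - 50/29) + 58 = 2966/29 + 58 = 4648/29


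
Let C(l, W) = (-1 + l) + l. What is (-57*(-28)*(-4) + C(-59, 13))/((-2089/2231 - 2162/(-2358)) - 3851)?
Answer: 17105159547/10129525219 ≈ 1.6886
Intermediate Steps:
C(l, W) = -1 + 2*l
(-57*(-28)*(-4) + C(-59, 13))/((-2089/2231 - 2162/(-2358)) - 3851) = (-57*(-28)*(-4) + (-1 + 2*(-59)))/((-2089/2231 - 2162/(-2358)) - 3851) = (1596*(-4) + (-1 - 118))/((-2089*1/2231 - 2162*(-1/2358)) - 3851) = (-6384 - 119)/((-2089/2231 + 1081/1179) - 3851) = -6503/(-51220/2630349 - 3851) = -6503/(-10129525219/2630349) = -6503*(-2630349/10129525219) = 17105159547/10129525219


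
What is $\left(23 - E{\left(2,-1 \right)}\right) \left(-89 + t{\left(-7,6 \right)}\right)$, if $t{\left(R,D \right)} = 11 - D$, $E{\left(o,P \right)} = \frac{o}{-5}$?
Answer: $- \frac{9828}{5} \approx -1965.6$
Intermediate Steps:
$E{\left(o,P \right)} = - \frac{o}{5}$ ($E{\left(o,P \right)} = o \left(- \frac{1}{5}\right) = - \frac{o}{5}$)
$\left(23 - E{\left(2,-1 \right)}\right) \left(-89 + t{\left(-7,6 \right)}\right) = \left(23 - \left(- \frac{1}{5}\right) 2\right) \left(-89 + \left(11 - 6\right)\right) = \left(23 - - \frac{2}{5}\right) \left(-89 + \left(11 - 6\right)\right) = \left(23 + \frac{2}{5}\right) \left(-89 + 5\right) = \frac{117}{5} \left(-84\right) = - \frac{9828}{5}$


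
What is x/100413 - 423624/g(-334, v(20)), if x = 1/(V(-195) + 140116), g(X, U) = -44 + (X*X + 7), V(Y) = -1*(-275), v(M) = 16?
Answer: -663540227338097/174676936655853 ≈ -3.7987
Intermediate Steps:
V(Y) = 275
g(X, U) = -37 + X² (g(X, U) = -44 + (X² + 7) = -44 + (7 + X²) = -37 + X²)
x = 1/140391 (x = 1/(275 + 140116) = 1/140391 ≈ 7.1230e-6)
x/100413 - 423624/g(-334, v(20)) = (1/140391)/100413 - 423624/(-37 + (-334)²) = (1/140391)*(1/100413) - 423624/(-37 + 111556) = 1/14097081483 - 423624/111519 = 1/14097081483 - 423624*1/111519 = 1/14097081483 - 141208/37173 = -663540227338097/174676936655853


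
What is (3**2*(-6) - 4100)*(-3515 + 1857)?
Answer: 6887332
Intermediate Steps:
(3**2*(-6) - 4100)*(-3515 + 1857) = (9*(-6) - 4100)*(-1658) = (-54 - 4100)*(-1658) = -4154*(-1658) = 6887332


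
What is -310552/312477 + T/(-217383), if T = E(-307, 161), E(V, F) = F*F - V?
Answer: -764690628/686133209 ≈ -1.1145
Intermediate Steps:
E(V, F) = F**2 - V
T = 26228 (T = 161**2 - 1*(-307) = 25921 + 307 = 26228)
-310552/312477 + T/(-217383) = -310552/312477 + 26228/(-217383) = -310552*1/312477 + 26228*(-1/217383) = -28232/28407 - 26228/217383 = -764690628/686133209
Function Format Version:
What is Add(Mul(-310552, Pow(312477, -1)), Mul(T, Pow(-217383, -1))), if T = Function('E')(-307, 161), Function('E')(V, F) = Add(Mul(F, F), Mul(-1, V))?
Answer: Rational(-764690628, 686133209) ≈ -1.1145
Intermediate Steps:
Function('E')(V, F) = Add(Pow(F, 2), Mul(-1, V))
T = 26228 (T = Add(Pow(161, 2), Mul(-1, -307)) = Add(25921, 307) = 26228)
Add(Mul(-310552, Pow(312477, -1)), Mul(T, Pow(-217383, -1))) = Add(Mul(-310552, Pow(312477, -1)), Mul(26228, Pow(-217383, -1))) = Add(Mul(-310552, Rational(1, 312477)), Mul(26228, Rational(-1, 217383))) = Add(Rational(-28232, 28407), Rational(-26228, 217383)) = Rational(-764690628, 686133209)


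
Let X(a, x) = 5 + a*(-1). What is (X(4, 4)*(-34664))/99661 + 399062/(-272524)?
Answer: -24608844959/13580007182 ≈ -1.8121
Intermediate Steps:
X(a, x) = 5 - a
(X(4, 4)*(-34664))/99661 + 399062/(-272524) = ((5 - 1*4)*(-34664))/99661 + 399062/(-272524) = ((5 - 4)*(-34664))*(1/99661) + 399062*(-1/272524) = (1*(-34664))*(1/99661) - 199531/136262 = -34664*1/99661 - 199531/136262 = -34664/99661 - 199531/136262 = -24608844959/13580007182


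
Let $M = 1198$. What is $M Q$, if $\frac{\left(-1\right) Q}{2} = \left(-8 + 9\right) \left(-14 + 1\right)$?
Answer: $31148$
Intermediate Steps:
$Q = 26$ ($Q = - 2 \left(-8 + 9\right) \left(-14 + 1\right) = - 2 \cdot 1 \left(-13\right) = \left(-2\right) \left(-13\right) = 26$)
$M Q = 1198 \cdot 26 = 31148$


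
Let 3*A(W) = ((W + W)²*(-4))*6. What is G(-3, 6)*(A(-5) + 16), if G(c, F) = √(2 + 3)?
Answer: -784*√5 ≈ -1753.1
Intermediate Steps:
G(c, F) = √5
A(W) = -32*W² (A(W) = (((W + W)²*(-4))*6)/3 = (((2*W)²*(-4))*6)/3 = (((4*W²)*(-4))*6)/3 = (-16*W²*6)/3 = (-96*W²)/3 = -32*W²)
G(-3, 6)*(A(-5) + 16) = √5*(-32*(-5)² + 16) = √5*(-32*25 + 16) = √5*(-800 + 16) = √5*(-784) = -784*√5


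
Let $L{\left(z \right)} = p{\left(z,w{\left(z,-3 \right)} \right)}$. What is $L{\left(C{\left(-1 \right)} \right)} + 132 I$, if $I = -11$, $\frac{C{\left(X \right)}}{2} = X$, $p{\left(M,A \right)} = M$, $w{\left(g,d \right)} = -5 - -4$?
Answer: $-1454$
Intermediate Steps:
$w{\left(g,d \right)} = -1$ ($w{\left(g,d \right)} = -5 + 4 = -1$)
$C{\left(X \right)} = 2 X$
$L{\left(z \right)} = z$
$L{\left(C{\left(-1 \right)} \right)} + 132 I = 2 \left(-1\right) + 132 \left(-11\right) = -2 - 1452 = -1454$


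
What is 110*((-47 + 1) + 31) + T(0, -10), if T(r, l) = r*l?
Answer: -1650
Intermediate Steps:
T(r, l) = l*r
110*((-47 + 1) + 31) + T(0, -10) = 110*((-47 + 1) + 31) - 10*0 = 110*(-46 + 31) + 0 = 110*(-15) + 0 = -1650 + 0 = -1650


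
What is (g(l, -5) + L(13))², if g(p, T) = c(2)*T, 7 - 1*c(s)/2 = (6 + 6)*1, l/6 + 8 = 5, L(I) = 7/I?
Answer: 431649/169 ≈ 2554.1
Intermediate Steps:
l = -18 (l = -48 + 6*5 = -48 + 30 = -18)
c(s) = -10 (c(s) = 14 - 2*(6 + 6) = 14 - 24 = -10)
g(p, T) = -10*T
(g(l, -5) + L(13))² = (-10*(-5) + 7/13)² = (50 + 7*(1/13))² = (50 + 7/13)² = (657/13)² = 431649/169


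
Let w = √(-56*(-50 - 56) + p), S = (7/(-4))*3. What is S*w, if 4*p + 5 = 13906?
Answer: -21*√37645/8 ≈ -509.31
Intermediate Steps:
S = -21/4 (S = -¼*7*3 = -7/4*3 = -21/4 ≈ -5.2500)
p = 13901/4 (p = -5/4 + (¼)*13906 = -5/4 + 6953/2 = 13901/4 ≈ 3475.3)
w = √37645/2 (w = √(-56*(-50 - 56) + 13901/4) = √(-56*(-106) + 13901/4) = √(5936 + 13901/4) = √(37645/4) = √37645/2 ≈ 97.012)
S*w = -21*√37645/8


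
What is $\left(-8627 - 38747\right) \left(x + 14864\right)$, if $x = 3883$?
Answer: $-888120378$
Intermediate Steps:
$\left(-8627 - 38747\right) \left(x + 14864\right) = \left(-8627 - 38747\right) \left(3883 + 14864\right) = \left(-47374\right) 18747 = -888120378$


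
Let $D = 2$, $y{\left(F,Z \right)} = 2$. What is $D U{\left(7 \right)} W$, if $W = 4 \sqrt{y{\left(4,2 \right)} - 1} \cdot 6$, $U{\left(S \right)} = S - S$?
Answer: $0$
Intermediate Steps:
$U{\left(S \right)} = 0$
$W = 24$ ($W = 4 \sqrt{2 - 1} \cdot 6 = 4 \sqrt{1} \cdot 6 = 4 \cdot 1 \cdot 6 = 4 \cdot 6 = 24$)
$D U{\left(7 \right)} W = 2 \cdot 0 \cdot 24 = 0 \cdot 24 = 0$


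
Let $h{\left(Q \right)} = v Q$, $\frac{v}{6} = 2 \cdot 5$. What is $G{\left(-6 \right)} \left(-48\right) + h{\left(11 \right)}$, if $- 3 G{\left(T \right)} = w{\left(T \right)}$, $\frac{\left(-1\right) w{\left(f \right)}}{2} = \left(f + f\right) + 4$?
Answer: $916$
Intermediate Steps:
$v = 60$ ($v = 6 \cdot 2 \cdot 5 = 6 \cdot 10 = 60$)
$h{\left(Q \right)} = 60 Q$
$w{\left(f \right)} = -8 - 4 f$ ($w{\left(f \right)} = - 2 \left(\left(f + f\right) + 4\right) = - 2 \left(2 f + 4\right) = - 2 \left(4 + 2 f\right) = -8 - 4 f$)
$G{\left(T \right)} = \frac{8}{3} + \frac{4 T}{3}$ ($G{\left(T \right)} = - \frac{-8 - 4 T}{3} = \frac{8}{3} + \frac{4 T}{3}$)
$G{\left(-6 \right)} \left(-48\right) + h{\left(11 \right)} = \left(\frac{8}{3} + \frac{4}{3} \left(-6\right)\right) \left(-48\right) + 60 \cdot 11 = \left(\frac{8}{3} - 8\right) \left(-48\right) + 660 = \left(- \frac{16}{3}\right) \left(-48\right) + 660 = 256 + 660 = 916$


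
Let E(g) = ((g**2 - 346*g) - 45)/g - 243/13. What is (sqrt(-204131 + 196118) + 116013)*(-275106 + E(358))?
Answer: -148540151255715/4654 - 1280375055*I*sqrt(8013)/4654 ≈ -3.1917e+10 - 2.4627e+7*I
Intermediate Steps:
E(g) = -243/13 + (-45 + g**2 - 346*g)/g (E(g) = (-45 + g**2 - 346*g)/g - 243*1/13 = (-45 + g**2 - 346*g)/g - 243/13 = -243/13 + (-45 + g**2 - 346*g)/g)
(sqrt(-204131 + 196118) + 116013)*(-275106 + E(358)) = (sqrt(-204131 + 196118) + 116013)*(-275106 + (-4741/13 + 358 - 45/358)) = (sqrt(-8013) + 116013)*(-275106 + (-4741/13 + 358 - 45*1/358)) = (I*sqrt(8013) + 116013)*(-275106 + (-4741/13 + 358 - 45/358)) = (116013 + I*sqrt(8013))*(-275106 - 31731/4654) = (116013 + I*sqrt(8013))*(-1280375055/4654) = -148540151255715/4654 - 1280375055*I*sqrt(8013)/4654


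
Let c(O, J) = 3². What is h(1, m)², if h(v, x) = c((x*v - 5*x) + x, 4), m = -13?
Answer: 81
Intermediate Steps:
c(O, J) = 9
h(v, x) = 9
h(1, m)² = 9² = 81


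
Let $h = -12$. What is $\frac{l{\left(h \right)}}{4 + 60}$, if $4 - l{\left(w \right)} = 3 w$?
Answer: $\frac{5}{8} \approx 0.625$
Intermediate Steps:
$l{\left(w \right)} = 4 - 3 w$
$\frac{l{\left(h \right)}}{4 + 60} = \frac{4 - -36}{4 + 60} = \frac{4 + 36}{64} = 40 \cdot \frac{1}{64} = \frac{5}{8}$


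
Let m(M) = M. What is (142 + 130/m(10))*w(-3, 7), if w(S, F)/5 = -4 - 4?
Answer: -6200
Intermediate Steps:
w(S, F) = -40 (w(S, F) = 5*(-4 - 4) = 5*(-8) = -40)
(142 + 130/m(10))*w(-3, 7) = (142 + 130/10)*(-40) = (142 + 130*(⅒))*(-40) = (142 + 13)*(-40) = 155*(-40) = -6200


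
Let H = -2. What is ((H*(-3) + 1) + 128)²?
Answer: 18225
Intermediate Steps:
((H*(-3) + 1) + 128)² = ((-2*(-3) + 1) + 128)² = ((6 + 1) + 128)² = (7 + 128)² = 135² = 18225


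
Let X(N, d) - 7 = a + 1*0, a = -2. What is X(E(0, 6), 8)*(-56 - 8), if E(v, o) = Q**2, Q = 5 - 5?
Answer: -320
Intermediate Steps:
Q = 0
E(v, o) = 0 (E(v, o) = 0**2 = 0)
X(N, d) = 5 (X(N, d) = 7 + (-2 + 1*0) = 7 + (-2 + 0) = 7 - 2 = 5)
X(E(0, 6), 8)*(-56 - 8) = 5*(-56 - 8) = 5*(-64) = -320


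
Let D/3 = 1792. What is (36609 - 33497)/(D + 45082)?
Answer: 1556/25229 ≈ 0.061675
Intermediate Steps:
D = 5376 (D = 3*1792 = 5376)
(36609 - 33497)/(D + 45082) = (36609 - 33497)/(5376 + 45082) = 3112/50458 = 3112*(1/50458) = 1556/25229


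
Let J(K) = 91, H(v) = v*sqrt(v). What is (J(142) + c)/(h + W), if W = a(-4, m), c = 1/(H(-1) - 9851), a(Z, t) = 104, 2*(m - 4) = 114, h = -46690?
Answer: -8830830531/4520808022372 - I/4520808022372 ≈ -0.0019534 - 2.212e-13*I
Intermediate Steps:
H(v) = v**(3/2)
m = 61 (m = 4 + (1/2)*114 = 4 + 57 = 61)
c = (-9851 + I)/97042202 (c = 1/((-1)**(3/2) - 9851) = 1/(-I - 9851) = 1/(-9851 - I) = (-9851 + I)/97042202 ≈ -0.00010151 + 1.0305e-8*I)
W = 104
(J(142) + c)/(h + W) = (91 + (-9851/97042202 + I/97042202))/(-46690 + 104) = (8830830531/97042202 + I/97042202)/(-46586) = (8830830531/97042202 + I/97042202)*(-1/46586) = -8830830531/4520808022372 - I/4520808022372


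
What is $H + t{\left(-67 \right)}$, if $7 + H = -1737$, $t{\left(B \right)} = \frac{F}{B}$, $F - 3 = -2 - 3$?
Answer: $- \frac{116846}{67} \approx -1744.0$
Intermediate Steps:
$F = -2$ ($F = 3 - 5 = -2$)
$t{\left(B \right)} = - \frac{2}{B}$
$H = -1744$ ($H = -7 - 1737 = -1744$)
$H + t{\left(-67 \right)} = -1744 - \frac{2}{-67} = -1744 - - \frac{2}{67} = -1744 + \frac{2}{67} = - \frac{116846}{67}$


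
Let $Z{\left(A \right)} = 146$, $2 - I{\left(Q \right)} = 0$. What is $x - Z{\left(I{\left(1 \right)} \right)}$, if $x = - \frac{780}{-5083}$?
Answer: $- \frac{57026}{391} \approx -145.85$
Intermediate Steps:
$I{\left(Q \right)} = 2$ ($I{\left(Q \right)} = 2 - 0 = 2 + 0 = 2$)
$x = \frac{60}{391}$ ($x = \left(-780\right) \left(- \frac{1}{5083}\right) = \frac{60}{391} \approx 0.15345$)
$x - Z{\left(I{\left(1 \right)} \right)} = \frac{60}{391} - 146 = - \frac{57026}{391}$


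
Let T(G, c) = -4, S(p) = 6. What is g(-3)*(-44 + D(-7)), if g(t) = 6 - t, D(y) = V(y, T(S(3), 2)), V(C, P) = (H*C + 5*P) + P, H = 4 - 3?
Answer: -675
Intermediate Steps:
H = 1
V(C, P) = C + 6*P (V(C, P) = (1*C + 5*P) + P = (C + 5*P) + P = C + 6*P)
D(y) = -24 + y (D(y) = y + 6*(-4) = y - 24 = -24 + y)
g(-3)*(-44 + D(-7)) = (6 - 1*(-3))*(-44 + (-24 - 7)) = (6 + 3)*(-44 - 31) = 9*(-75) = -675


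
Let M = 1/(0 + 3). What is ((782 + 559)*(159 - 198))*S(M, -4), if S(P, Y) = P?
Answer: -17433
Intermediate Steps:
M = ⅓ (M = 1/3 = ⅓ ≈ 0.33333)
((782 + 559)*(159 - 198))*S(M, -4) = ((782 + 559)*(159 - 198))*(⅓) = (1341*(-39))*(⅓) = -52299*⅓ = -17433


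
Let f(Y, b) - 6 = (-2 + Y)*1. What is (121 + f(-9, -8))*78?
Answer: 9048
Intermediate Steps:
f(Y, b) = 4 + Y (f(Y, b) = 6 + (-2 + Y)*1 = 6 + (-2 + Y) = 4 + Y)
(121 + f(-9, -8))*78 = (121 + (4 - 9))*78 = (121 - 5)*78 = 116*78 = 9048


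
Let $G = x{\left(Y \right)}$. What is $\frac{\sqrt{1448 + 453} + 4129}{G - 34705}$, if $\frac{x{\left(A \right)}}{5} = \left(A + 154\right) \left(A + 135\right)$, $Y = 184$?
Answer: $\frac{4129}{504405} + \frac{\sqrt{1901}}{504405} \approx 0.0082723$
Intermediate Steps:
$x{\left(A \right)} = 5 \left(135 + A\right) \left(154 + A\right)$ ($x{\left(A \right)} = 5 \left(A + 154\right) \left(A + 135\right) = 5 \left(154 + A\right) \left(135 + A\right) = 5 \left(135 + A\right) \left(154 + A\right)$)
$G = 539110$ ($G = 103950 + 5 \cdot 184^{2} + 1445 \cdot 184 = 103950 + 5 \cdot 33856 + 265880 = 103950 + 169280 + 265880 = 539110$)
$\frac{\sqrt{1448 + 453} + 4129}{G - 34705} = \frac{\sqrt{1448 + 453} + 4129}{539110 - 34705} = \frac{\sqrt{1901} + 4129}{504405} = \left(4129 + \sqrt{1901}\right) \frac{1}{504405} = \frac{4129}{504405} + \frac{\sqrt{1901}}{504405}$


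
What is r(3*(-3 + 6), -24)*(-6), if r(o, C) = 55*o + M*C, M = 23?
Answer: 342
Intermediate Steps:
r(o, C) = 23*C + 55*o (r(o, C) = 55*o + 23*C = 23*C + 55*o)
r(3*(-3 + 6), -24)*(-6) = (23*(-24) + 55*(3*(-3 + 6)))*(-6) = (-552 + 55*(3*3))*(-6) = (-552 + 55*9)*(-6) = (-552 + 495)*(-6) = -57*(-6) = 342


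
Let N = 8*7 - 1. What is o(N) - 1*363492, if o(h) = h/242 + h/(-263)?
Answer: -2103164607/5786 ≈ -3.6349e+5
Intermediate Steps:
N = 55 (N = 56 - 1 = 55)
o(h) = 21*h/63646 (o(h) = h*(1/242) + h*(-1/263) = h/242 - h/263 = 21*h/63646)
o(N) - 1*363492 = (21/63646)*55 - 1*363492 = 105/5786 - 363492 = -2103164607/5786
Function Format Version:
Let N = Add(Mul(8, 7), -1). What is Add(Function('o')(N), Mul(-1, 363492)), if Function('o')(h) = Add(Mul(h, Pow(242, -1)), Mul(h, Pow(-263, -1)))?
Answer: Rational(-2103164607, 5786) ≈ -3.6349e+5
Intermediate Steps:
N = 55 (N = Add(56, -1) = 55)
Function('o')(h) = Mul(Rational(21, 63646), h) (Function('o')(h) = Add(Mul(h, Rational(1, 242)), Mul(h, Rational(-1, 263))) = Add(Mul(Rational(1, 242), h), Mul(Rational(-1, 263), h)) = Mul(Rational(21, 63646), h))
Add(Function('o')(N), Mul(-1, 363492)) = Add(Mul(Rational(21, 63646), 55), Mul(-1, 363492)) = Add(Rational(105, 5786), -363492) = Rational(-2103164607, 5786)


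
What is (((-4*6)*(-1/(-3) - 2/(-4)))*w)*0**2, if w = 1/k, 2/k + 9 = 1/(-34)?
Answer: 0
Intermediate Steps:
k = -68/307 (k = 2/(-9 + 1/(-34)) = 2/(-9 - 1/34) = 2/(-307/34) = 2*(-34/307) = -68/307 ≈ -0.22150)
w = -307/68 (w = 1/(-68/307) = -307/68 ≈ -4.5147)
(((-4*6)*(-1/(-3) - 2/(-4)))*w)*0**2 = (((-4*6)*(-1/(-3) - 2/(-4)))*(-307/68))*0**2 = (-24*(-1*(-1/3) - 2*(-1/4))*(-307/68))*0 = (-24*(1/3 + 1/2)*(-307/68))*0 = (-24*5/6*(-307/68))*0 = -20*(-307/68)*0 = (1535/17)*0 = 0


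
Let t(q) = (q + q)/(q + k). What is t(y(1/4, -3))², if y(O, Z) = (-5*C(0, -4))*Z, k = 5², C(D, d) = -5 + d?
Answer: 729/121 ≈ 6.0248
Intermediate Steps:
k = 25
y(O, Z) = 45*Z (y(O, Z) = (-5*(-5 - 4))*Z = (-5*(-9))*Z = 45*Z)
t(q) = 2*q/(25 + q) (t(q) = (q + q)/(q + 25) = (2*q)/(25 + q) = 2*q/(25 + q))
t(y(1/4, -3))² = (2*(45*(-3))/(25 + 45*(-3)))² = (2*(-135)/(25 - 135))² = (2*(-135)/(-110))² = (2*(-135)*(-1/110))² = (27/11)² = 729/121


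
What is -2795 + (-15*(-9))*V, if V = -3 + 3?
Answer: -2795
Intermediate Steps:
V = 0
-2795 + (-15*(-9))*V = -2795 - 15*(-9)*0 = -2795 + 135*0 = -2795 + 0 = -2795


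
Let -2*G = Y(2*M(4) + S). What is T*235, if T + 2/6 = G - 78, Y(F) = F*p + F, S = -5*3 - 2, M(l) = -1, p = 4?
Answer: -43475/6 ≈ -7245.8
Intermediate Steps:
S = -17 (S = -15 - 2 = -17)
Y(F) = 5*F (Y(F) = F*4 + F = 4*F + F = 5*F)
G = 95/2 (G = -5*(2*(-1) - 17)/2 = -5*(-2 - 17)/2 = -5*(-19)/2 = -½*(-95) = 95/2 ≈ 47.500)
T = -185/6 (T = -⅓ + (95/2 - 78) = -⅓ - 61/2 = -185/6 ≈ -30.833)
T*235 = -185/6*235 = -43475/6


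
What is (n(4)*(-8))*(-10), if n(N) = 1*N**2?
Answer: 1280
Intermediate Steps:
n(N) = N**2
(n(4)*(-8))*(-10) = (4**2*(-8))*(-10) = (16*(-8))*(-10) = -128*(-10) = 1280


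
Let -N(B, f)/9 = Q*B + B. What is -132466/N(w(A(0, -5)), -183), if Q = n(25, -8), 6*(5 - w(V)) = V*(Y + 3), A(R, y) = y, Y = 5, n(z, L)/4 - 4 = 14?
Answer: 132466/7665 ≈ 17.282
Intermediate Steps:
n(z, L) = 72 (n(z, L) = 16 + 4*14 = 16 + 56 = 72)
w(V) = 5 - 4*V/3 (w(V) = 5 - V*(5 + 3)/6 = 5 - V*8/6 = 5 - 4*V/3)
Q = 72
N(B, f) = -657*B (N(B, f) = -9*(72*B + B) = -657*B)
-132466/N(w(A(0, -5)), -183) = -132466*(-1/(657*(5 - 4/3*(-5)))) = -132466*(-1/(657*(5 + 20/3))) = -132466/((-657*35/3)) = -132466/(-7665) = -132466*(-1/7665) = 132466/7665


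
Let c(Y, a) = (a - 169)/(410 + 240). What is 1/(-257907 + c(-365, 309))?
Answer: -65/16763941 ≈ -3.8774e-6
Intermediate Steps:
c(Y, a) = -13/50 + a/650 (c(Y, a) = (-169 + a)/650 = (-169 + a)*(1/650) = -13/50 + a/650)
1/(-257907 + c(-365, 309)) = 1/(-257907 + (-13/50 + (1/650)*309)) = 1/(-257907 + (-13/50 + 309/650)) = 1/(-257907 + 14/65) = 1/(-16763941/65) = -65/16763941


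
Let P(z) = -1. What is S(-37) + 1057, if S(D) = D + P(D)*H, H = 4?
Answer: 1016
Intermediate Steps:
S(D) = -4 + D (S(D) = D - 1*4 = D - 4 = -4 + D)
S(-37) + 1057 = (-4 - 37) + 1057 = -41 + 1057 = 1016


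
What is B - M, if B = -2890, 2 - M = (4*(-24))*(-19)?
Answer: -1068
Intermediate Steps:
M = -1822 (M = 2 - 4*(-24)*(-19) = 2 - (-96)*(-19) = 2 - 1*1824 = 2 - 1824 = -1822)
B - M = -2890 - 1*(-1822) = -2890 + 1822 = -1068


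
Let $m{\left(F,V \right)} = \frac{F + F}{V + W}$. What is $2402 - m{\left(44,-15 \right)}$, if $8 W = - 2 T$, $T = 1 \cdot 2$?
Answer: $\frac{74638}{31} \approx 2407.7$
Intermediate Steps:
$T = 2$
$W = - \frac{1}{2}$ ($W = \frac{\left(-2\right) 2}{8} = \frac{1}{8} \left(-4\right) = - \frac{1}{2} \approx -0.5$)
$m{\left(F,V \right)} = \frac{2 F}{- \frac{1}{2} + V}$ ($m{\left(F,V \right)} = \frac{F + F}{V - \frac{1}{2}} = \frac{2 F}{- \frac{1}{2} + V}$)
$2402 - m{\left(44,-15 \right)} = 2402 - 4 \cdot 44 \frac{1}{-1 + 2 \left(-15\right)} = 2402 - 4 \cdot 44 \frac{1}{-1 - 30} = 2402 - 4 \cdot 44 \frac{1}{-31} = 2402 - 4 \cdot 44 \left(- \frac{1}{31}\right) = 2402 - - \frac{176}{31} = 2402 + \frac{176}{31} = \frac{74638}{31}$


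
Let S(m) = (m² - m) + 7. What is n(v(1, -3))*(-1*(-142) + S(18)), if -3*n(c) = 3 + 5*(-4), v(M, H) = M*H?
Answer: 7735/3 ≈ 2578.3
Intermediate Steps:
S(m) = 7 + m² - m
v(M, H) = H*M
n(c) = 17/3 (n(c) = -(3 + 5*(-4))/3 = -(3 - 20)/3 = -⅓*(-17) = 17/3)
n(v(1, -3))*(-1*(-142) + S(18)) = 17*(-1*(-142) + (7 + 18² - 1*18))/3 = 17*(142 + (7 + 324 - 18))/3 = 17*(142 + 313)/3 = (17/3)*455 = 7735/3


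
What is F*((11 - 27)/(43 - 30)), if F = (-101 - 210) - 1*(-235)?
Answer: 1216/13 ≈ 93.538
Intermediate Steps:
F = -76 (F = -311 + 235 = -76)
F*((11 - 27)/(43 - 30)) = -76*(11 - 27)/(43 - 30) = -(-1216)/13 = -76*(-16/13) = 1216/13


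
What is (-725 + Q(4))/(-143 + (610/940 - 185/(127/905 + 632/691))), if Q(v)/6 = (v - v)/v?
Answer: 44959713550/19702596627 ≈ 2.2819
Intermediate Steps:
Q(v) = 0 (Q(v) = 6*((v - v)/v) = 6*(0/v) = 6*0 = 0)
(-725 + Q(4))/(-143 + (610/940 - 185/(127/905 + 632/691))) = (-725 + 0)/(-143 + (610/940 - 185/(127/905 + 632/691))) = -725/(-143 + (610*(1/940) - 185/(127*(1/905) + 632*(1/691)))) = -725/(-143 + (61/94 - 185/(127/905 + 632/691))) = -725/(-143 + (61/94 - 185/659717/625355)) = -725/(-143 + (61/94 - 185*625355/659717)) = -725/(-143 + (61/94 - 115690675/659717)) = -725/(-143 - 10834680713/62013398) = -725/(-19702596627/62013398) = -725*(-62013398/19702596627) = 44959713550/19702596627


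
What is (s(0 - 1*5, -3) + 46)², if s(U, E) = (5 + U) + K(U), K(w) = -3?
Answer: 1849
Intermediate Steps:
s(U, E) = 2 + U (s(U, E) = (5 + U) - 3 = 2 + U)
(s(0 - 1*5, -3) + 46)² = ((2 + (0 - 1*5)) + 46)² = ((2 + (0 - 5)) + 46)² = ((2 - 5) + 46)² = (-3 + 46)² = 43² = 1849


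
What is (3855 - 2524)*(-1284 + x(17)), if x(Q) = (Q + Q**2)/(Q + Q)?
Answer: -1697025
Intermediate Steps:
x(Q) = (Q + Q**2)/(2*Q) (x(Q) = (Q + Q**2)/((2*Q)) = (Q + Q**2)*(1/(2*Q)) = (Q + Q**2)/(2*Q))
(3855 - 2524)*(-1284 + x(17)) = (3855 - 2524)*(-1284 + (1/2 + (1/2)*17)) = 1331*(-1284 + (1/2 + 17/2)) = 1331*(-1284 + 9) = 1331*(-1275) = -1697025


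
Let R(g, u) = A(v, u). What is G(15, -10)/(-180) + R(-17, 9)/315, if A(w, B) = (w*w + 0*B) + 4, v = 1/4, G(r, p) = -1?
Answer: 31/1680 ≈ 0.018452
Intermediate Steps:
v = ¼ ≈ 0.25000
A(w, B) = 4 + w² (A(w, B) = (w² + 0) + 4 = w² + 4 = 4 + w²)
R(g, u) = 65/16 (R(g, u) = 4 + (¼)² = 4 + 1/16 = 65/16)
G(15, -10)/(-180) + R(-17, 9)/315 = -1/(-180) + (65/16)/315 = -1*(-1/180) + (65/16)*(1/315) = 1/180 + 13/1008 = 31/1680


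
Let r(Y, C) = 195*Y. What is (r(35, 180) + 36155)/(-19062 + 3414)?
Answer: -10745/3912 ≈ -2.7467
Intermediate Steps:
(r(35, 180) + 36155)/(-19062 + 3414) = (195*35 + 36155)/(-19062 + 3414) = (6825 + 36155)/(-15648) = 42980*(-1/15648) = -10745/3912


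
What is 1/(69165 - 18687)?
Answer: 1/50478 ≈ 1.9811e-5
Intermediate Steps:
1/(69165 - 18687) = 1/50478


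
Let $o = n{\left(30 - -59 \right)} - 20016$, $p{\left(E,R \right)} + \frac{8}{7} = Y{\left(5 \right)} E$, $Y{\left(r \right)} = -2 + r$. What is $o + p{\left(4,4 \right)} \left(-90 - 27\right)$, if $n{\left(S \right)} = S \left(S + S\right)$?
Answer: $- \frac{38110}{7} \approx -5444.3$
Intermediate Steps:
$p{\left(E,R \right)} = - \frac{8}{7} + 3 E$ ($p{\left(E,R \right)} = - \frac{8}{7} + \left(-2 + 5\right) E = - \frac{8}{7} + 3 E$)
$n{\left(S \right)} = 2 S^{2}$ ($n{\left(S \right)} = S 2 S = 2 S^{2}$)
$o = -4174$ ($o = 2 \left(30 - -59\right)^{2} - 20016 = 2 \left(30 + 59\right)^{2} - 20016 = 2 \cdot 89^{2} - 20016 = 2 \cdot 7921 - 20016 = 15842 - 20016 = -4174$)
$o + p{\left(4,4 \right)} \left(-90 - 27\right) = -4174 + \left(- \frac{8}{7} + 3 \cdot 4\right) \left(-90 - 27\right) = -4174 + \left(- \frac{8}{7} + 12\right) \left(-117\right) = -4174 + \frac{76}{7} \left(-117\right) = -4174 - \frac{8892}{7} = - \frac{38110}{7}$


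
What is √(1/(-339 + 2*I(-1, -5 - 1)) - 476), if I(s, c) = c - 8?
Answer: I*√64112331/367 ≈ 21.817*I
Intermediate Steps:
I(s, c) = -8 + c
√(1/(-339 + 2*I(-1, -5 - 1)) - 476) = √(1/(-339 + 2*(-8 + (-5 - 1))) - 476) = √(1/(-339 + 2*(-8 - 6)) - 476) = √(1/(-339 + 2*(-14)) - 476) = √(1/(-339 - 28) - 476) = √(1/(-367) - 476) = √(-1/367 - 476) = √(-174693/367) = I*√64112331/367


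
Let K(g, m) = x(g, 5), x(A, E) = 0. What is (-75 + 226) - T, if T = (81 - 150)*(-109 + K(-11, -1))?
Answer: -7370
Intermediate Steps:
K(g, m) = 0
T = 7521 (T = (81 - 150)*(-109 + 0) = -69*(-109) = 7521)
(-75 + 226) - T = (-75 + 226) - 1*7521 = 151 - 7521 = -7370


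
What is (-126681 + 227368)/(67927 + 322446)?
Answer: 100687/390373 ≈ 0.25793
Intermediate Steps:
(-126681 + 227368)/(67927 + 322446) = 100687/390373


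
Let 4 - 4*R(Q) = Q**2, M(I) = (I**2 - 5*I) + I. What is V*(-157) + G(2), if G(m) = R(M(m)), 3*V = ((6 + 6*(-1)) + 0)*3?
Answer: -3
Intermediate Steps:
M(I) = I**2 - 4*I
R(Q) = 1 - Q**2/4
V = 0 (V = (((6 + 6*(-1)) + 0)*3)/3 = (((6 - 6) + 0)*3)/3 = ((0 + 0)*3)/3 = (0*3)/3 = (1/3)*0 = 0)
G(m) = 1 - m**2*(-4 + m)**2/4
V*(-157) + G(2) = 0*(-157) + (1 - 1/4*2**2*(-4 + 2)**2) = 0 + (1 - 1/4*4*(-2)**2) = 0 + (1 - 1/4*4*4) = 0 + (1 - 4) = 0 - 3 = -3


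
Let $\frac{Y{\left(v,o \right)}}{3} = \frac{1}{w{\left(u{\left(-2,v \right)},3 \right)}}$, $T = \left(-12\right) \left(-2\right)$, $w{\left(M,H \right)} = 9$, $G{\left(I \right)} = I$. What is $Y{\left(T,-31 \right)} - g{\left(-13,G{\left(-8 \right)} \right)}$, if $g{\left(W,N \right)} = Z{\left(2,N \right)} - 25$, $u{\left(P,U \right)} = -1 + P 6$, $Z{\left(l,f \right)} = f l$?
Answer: $\frac{124}{3} \approx 41.333$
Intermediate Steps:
$u{\left(P,U \right)} = -1 + 6 P$
$g{\left(W,N \right)} = -25 + 2 N$ ($g{\left(W,N \right)} = N 2 - 25 = 2 N - 25 = -25 + 2 N$)
$T = 24$
$Y{\left(v,o \right)} = \frac{1}{3}$ ($Y{\left(v,o \right)} = \frac{3}{9} = 3 \cdot \frac{1}{9} = \frac{1}{3}$)
$Y{\left(T,-31 \right)} - g{\left(-13,G{\left(-8 \right)} \right)} = \frac{1}{3} - \left(-25 + 2 \left(-8\right)\right) = \frac{1}{3} - \left(-25 - 16\right) = \frac{1}{3} - -41 = \frac{1}{3} + 41 = \frac{124}{3}$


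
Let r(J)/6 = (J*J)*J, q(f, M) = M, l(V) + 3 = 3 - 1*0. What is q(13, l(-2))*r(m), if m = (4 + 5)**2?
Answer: 0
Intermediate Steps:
l(V) = 0 (l(V) = -3 + (3 - 1*0) = -3 + (3 + 0) = -3 + 3 = 0)
m = 81 (m = 9**2 = 81)
r(J) = 6*J**3 (r(J) = 6*((J*J)*J) = 6*(J**2*J) = 6*J**3)
q(13, l(-2))*r(m) = 0*(6*81**3) = 0*(6*531441) = 0*3188646 = 0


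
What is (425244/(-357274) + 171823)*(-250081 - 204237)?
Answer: -13944715220542022/178637 ≈ -7.8062e+10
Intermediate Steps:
(425244/(-357274) + 171823)*(-250081 - 204237) = (425244*(-1/357274) + 171823)*(-454318) = (-212622/178637 + 171823)*(-454318) = (30693732629/178637)*(-454318) = -13944715220542022/178637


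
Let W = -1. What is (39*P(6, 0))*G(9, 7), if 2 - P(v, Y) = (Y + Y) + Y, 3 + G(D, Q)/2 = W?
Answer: -624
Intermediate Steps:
G(D, Q) = -8 (G(D, Q) = -6 + 2*(-1) = -6 - 2 = -8)
P(v, Y) = 2 - 3*Y (P(v, Y) = 2 - ((Y + Y) + Y) = 2 - (2*Y + Y) = 2 - 3*Y)
(39*P(6, 0))*G(9, 7) = (39*(2 - 3*0))*(-8) = (39*(2 + 0))*(-8) = (39*2)*(-8) = 78*(-8) = -624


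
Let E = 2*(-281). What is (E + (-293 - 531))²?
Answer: 1920996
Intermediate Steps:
E = -562
(E + (-293 - 531))² = (-562 + (-293 - 531))² = (-562 - 824)² = (-1386)² = 1920996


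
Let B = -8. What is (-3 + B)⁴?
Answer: 14641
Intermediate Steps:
(-3 + B)⁴ = (-3 - 8)⁴ = (-11)⁴ = 14641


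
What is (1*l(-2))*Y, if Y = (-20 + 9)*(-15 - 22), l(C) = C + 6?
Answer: 1628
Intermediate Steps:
l(C) = 6 + C
Y = 407 (Y = -11*(-37) = 407)
(1*l(-2))*Y = (1*(6 - 2))*407 = (1*4)*407 = 4*407 = 1628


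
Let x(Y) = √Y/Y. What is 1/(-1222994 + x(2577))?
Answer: -3151655538/3854455813040771 - √2577/3854455813040771 ≈ -8.1767e-7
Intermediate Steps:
x(Y) = Y^(-½)
1/(-1222994 + x(2577)) = 1/(-1222994 + 2577^(-½)) = 1/(-1222994 + √2577/2577)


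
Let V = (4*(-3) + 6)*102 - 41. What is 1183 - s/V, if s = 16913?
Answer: 789412/653 ≈ 1208.9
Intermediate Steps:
V = -653 (V = (-12 + 6)*102 - 41 = -6*102 - 41 = -612 - 41 = -653)
1183 - s/V = 1183 - 16913/(-653) = 1183 - 16913*(-1)/653 = 1183 - 1*(-16913/653) = 1183 + 16913/653 = 789412/653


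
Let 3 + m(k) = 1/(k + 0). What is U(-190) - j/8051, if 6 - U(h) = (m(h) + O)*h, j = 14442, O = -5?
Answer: -147129/97 ≈ -1516.8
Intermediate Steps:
m(k) = -3 + 1/k (m(k) = -3 + 1/(k + 0) = -3 + 1/k)
U(h) = 6 - h*(-8 + 1/h) (U(h) = 6 - ((-3 + 1/h) - 5)*h = 6 - (-8 + 1/h)*h = 6 - h*(-8 + 1/h))
U(-190) - j/8051 = (5 + 8*(-190)) - 14442/8051 = (5 - 1520) - 14442/8051 = -1515 - 1*174/97 = -1515 - 174/97 = -147129/97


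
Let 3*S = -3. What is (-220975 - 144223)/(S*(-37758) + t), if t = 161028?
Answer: -182599/99393 ≈ -1.8371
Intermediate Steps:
S = -1 (S = (⅓)*(-3) = -1)
(-220975 - 144223)/(S*(-37758) + t) = (-220975 - 144223)/(-1*(-37758) + 161028) = -365198/(37758 + 161028) = -365198/198786 = -365198*1/198786 = -182599/99393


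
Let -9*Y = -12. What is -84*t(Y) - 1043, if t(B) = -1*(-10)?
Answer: -1883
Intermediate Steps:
Y = 4/3 (Y = -1/9*(-12) = 4/3 ≈ 1.3333)
t(B) = 10
-84*t(Y) - 1043 = -84*10 - 1043 = -840 - 1043 = -1883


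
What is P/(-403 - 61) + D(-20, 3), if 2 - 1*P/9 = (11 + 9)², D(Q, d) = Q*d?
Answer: -12129/232 ≈ -52.280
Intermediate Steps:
P = -3582 (P = 18 - 9*(11 + 9)² = 18 - 9*20² = 18 - 9*400 = 18 - 3600 = -3582)
P/(-403 - 61) + D(-20, 3) = -3582/(-403 - 61) - 20*3 = -3582/(-464) - 60 = -1/464*(-3582) - 60 = 1791/232 - 60 = -12129/232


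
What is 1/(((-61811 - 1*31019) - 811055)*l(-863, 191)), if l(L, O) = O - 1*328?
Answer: 1/123832245 ≈ 8.0754e-9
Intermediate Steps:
l(L, O) = -328 + O (l(L, O) = O - 328 = -328 + O)
1/(((-61811 - 1*31019) - 811055)*l(-863, 191)) = 1/(((-61811 - 1*31019) - 811055)*(-328 + 191)) = 1/((-61811 - 31019) - 811055*(-137)) = -1/137/(-92830 - 811055) = -1/137/(-903885) = -1/903885*(-1/137) = 1/123832245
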